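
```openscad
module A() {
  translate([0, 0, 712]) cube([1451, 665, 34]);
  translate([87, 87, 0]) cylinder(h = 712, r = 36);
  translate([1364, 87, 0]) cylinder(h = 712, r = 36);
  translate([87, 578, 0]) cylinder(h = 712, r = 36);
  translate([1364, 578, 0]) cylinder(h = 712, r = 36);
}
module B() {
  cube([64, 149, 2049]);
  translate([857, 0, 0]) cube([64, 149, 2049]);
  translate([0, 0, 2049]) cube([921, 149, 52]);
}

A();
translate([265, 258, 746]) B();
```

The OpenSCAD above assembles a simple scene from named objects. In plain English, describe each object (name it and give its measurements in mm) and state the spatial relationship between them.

A is a table with a 1451×665 mm rectangular top, 34 mm thick, top surface at z = 746 mm, supported by four round legs of 72 mm diameter, each leg's bounding box inset 51 mm from the nearest pair of top edges, running from the floor.

B is a rectangular door frame: two vertical jambs of 64×149 mm section, 2049 mm tall, with a clear opening 793 mm wide between their inner faces. A header 52 mm tall and 149 mm deep lies on top of the jambs and spans the full outside width.

The door frame is on top of the table, centred.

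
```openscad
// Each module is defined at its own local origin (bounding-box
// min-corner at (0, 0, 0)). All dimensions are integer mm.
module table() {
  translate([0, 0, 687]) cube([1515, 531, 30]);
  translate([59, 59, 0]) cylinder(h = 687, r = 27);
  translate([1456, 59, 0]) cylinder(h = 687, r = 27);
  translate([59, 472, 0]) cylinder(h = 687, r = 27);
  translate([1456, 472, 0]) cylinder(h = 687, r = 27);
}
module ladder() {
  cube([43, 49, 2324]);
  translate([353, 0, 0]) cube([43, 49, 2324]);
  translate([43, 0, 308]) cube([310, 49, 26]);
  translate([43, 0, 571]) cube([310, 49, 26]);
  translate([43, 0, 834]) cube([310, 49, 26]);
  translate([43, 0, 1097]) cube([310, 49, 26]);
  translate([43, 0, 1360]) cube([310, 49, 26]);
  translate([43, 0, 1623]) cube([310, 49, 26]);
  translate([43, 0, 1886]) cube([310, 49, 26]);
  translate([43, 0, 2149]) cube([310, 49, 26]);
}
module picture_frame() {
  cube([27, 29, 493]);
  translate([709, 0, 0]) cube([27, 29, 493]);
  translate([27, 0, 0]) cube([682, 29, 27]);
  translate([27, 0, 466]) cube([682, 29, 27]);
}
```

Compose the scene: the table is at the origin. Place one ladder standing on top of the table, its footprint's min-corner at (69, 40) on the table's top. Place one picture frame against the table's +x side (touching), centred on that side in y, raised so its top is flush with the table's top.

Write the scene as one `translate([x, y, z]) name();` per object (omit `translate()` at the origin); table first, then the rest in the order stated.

table();
translate([69, 40, 717]) ladder();
translate([1515, 251, 224]) picture_frame();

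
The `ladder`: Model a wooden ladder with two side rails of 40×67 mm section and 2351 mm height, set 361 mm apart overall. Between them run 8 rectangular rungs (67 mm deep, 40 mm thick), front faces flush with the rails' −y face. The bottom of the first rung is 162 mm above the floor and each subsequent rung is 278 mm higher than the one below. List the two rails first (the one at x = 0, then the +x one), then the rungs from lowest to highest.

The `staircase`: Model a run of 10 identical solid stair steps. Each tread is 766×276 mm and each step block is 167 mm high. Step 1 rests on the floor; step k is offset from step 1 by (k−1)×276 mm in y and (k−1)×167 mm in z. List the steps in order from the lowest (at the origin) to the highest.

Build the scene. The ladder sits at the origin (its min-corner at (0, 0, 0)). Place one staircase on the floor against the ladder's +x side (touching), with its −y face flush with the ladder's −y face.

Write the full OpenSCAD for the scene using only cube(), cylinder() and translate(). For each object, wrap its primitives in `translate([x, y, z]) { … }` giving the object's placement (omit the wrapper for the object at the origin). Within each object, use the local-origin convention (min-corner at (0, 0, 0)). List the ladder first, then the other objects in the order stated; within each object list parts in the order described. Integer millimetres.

cube([40, 67, 2351]);
translate([321, 0, 0]) cube([40, 67, 2351]);
translate([40, 0, 162]) cube([281, 67, 40]);
translate([40, 0, 440]) cube([281, 67, 40]);
translate([40, 0, 718]) cube([281, 67, 40]);
translate([40, 0, 996]) cube([281, 67, 40]);
translate([40, 0, 1274]) cube([281, 67, 40]);
translate([40, 0, 1552]) cube([281, 67, 40]);
translate([40, 0, 1830]) cube([281, 67, 40]);
translate([40, 0, 2108]) cube([281, 67, 40]);
translate([361, 0, 0]) {
  cube([766, 276, 167]);
  translate([0, 276, 167]) cube([766, 276, 167]);
  translate([0, 552, 334]) cube([766, 276, 167]);
  translate([0, 828, 501]) cube([766, 276, 167]);
  translate([0, 1104, 668]) cube([766, 276, 167]);
  translate([0, 1380, 835]) cube([766, 276, 167]);
  translate([0, 1656, 1002]) cube([766, 276, 167]);
  translate([0, 1932, 1169]) cube([766, 276, 167]);
  translate([0, 2208, 1336]) cube([766, 276, 167]);
  translate([0, 2484, 1503]) cube([766, 276, 167]);
}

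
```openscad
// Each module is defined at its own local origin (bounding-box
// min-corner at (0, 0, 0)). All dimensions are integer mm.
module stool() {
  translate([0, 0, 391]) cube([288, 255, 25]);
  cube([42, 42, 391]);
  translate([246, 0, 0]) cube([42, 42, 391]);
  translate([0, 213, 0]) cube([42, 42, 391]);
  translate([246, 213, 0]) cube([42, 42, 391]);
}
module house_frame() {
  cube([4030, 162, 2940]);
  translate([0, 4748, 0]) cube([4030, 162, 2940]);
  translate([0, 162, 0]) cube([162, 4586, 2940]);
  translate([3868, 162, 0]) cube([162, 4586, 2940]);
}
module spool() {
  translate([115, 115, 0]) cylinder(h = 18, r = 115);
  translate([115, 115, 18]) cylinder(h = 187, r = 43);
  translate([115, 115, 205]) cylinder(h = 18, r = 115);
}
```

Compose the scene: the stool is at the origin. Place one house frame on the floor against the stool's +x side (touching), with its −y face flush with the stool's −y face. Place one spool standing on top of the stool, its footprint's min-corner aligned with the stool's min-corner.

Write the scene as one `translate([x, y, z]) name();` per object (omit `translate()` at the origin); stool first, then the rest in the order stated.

stool();
translate([288, 0, 0]) house_frame();
translate([0, 0, 416]) spool();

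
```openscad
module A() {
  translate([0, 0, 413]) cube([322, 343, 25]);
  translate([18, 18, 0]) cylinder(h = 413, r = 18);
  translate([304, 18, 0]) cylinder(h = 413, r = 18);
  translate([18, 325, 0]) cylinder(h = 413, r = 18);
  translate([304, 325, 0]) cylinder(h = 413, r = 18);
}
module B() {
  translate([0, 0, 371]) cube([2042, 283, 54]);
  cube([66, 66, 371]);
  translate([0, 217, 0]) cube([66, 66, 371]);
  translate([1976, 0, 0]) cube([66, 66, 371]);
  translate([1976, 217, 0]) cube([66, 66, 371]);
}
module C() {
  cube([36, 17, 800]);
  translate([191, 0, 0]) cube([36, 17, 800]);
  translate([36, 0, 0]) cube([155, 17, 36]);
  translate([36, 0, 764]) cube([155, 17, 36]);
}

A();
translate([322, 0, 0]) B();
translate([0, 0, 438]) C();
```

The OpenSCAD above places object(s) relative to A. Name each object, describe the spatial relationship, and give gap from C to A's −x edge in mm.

The picture frame's min-x is at 0; the stool's min-x is 0; gap = 0 mm.

A is a stool. B is a bench. C is a picture frame. The bench is against the stool's +x side, with their −y faces flush. The picture frame is on top of the stool. The gap from the picture frame to the stool's −x edge is 0 mm.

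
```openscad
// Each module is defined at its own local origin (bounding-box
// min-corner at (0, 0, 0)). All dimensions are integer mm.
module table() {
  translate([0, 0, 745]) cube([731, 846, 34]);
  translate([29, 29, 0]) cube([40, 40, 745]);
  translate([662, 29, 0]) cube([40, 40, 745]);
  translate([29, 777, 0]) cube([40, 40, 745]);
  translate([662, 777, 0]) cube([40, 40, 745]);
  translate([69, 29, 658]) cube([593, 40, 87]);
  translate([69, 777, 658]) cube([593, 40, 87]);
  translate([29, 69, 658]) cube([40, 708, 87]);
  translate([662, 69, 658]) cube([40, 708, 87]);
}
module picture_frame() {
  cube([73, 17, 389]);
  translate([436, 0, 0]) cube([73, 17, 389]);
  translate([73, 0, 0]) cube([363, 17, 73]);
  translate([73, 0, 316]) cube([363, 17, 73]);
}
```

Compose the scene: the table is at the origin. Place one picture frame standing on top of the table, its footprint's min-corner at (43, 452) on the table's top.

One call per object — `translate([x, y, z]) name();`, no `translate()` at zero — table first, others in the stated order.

table();
translate([43, 452, 779]) picture_frame();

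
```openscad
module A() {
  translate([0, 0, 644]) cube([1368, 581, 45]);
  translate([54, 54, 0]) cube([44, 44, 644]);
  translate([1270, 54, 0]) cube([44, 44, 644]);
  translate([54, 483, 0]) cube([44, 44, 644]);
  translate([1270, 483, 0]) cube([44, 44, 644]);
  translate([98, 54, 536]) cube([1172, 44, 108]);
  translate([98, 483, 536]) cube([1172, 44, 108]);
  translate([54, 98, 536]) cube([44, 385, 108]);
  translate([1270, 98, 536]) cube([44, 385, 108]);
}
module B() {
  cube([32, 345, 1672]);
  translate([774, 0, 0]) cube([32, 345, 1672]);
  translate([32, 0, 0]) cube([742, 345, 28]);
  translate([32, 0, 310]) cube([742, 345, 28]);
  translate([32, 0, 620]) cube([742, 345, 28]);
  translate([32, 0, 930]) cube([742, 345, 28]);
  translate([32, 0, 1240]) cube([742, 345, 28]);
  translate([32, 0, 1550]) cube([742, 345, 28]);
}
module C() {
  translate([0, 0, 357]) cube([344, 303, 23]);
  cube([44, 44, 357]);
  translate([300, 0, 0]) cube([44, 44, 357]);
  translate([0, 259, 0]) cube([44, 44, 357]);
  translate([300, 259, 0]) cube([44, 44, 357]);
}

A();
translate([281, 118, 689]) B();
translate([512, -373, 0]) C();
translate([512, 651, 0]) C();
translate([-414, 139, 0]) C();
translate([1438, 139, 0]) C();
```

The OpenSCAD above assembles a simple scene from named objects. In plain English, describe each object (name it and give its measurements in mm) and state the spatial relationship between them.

A is a table with a 1368×581 mm rectangular top, 45 mm thick, top surface at z = 689 mm, supported by four 44×44 mm square legs, each inset 54 mm from the nearest pair of top edges, running from the floor. Four apron rails, 44 mm thick and 108 mm tall, run between adjacent legs with their top edges flush with the underside of the top and their outer faces flush with the legs' outer faces.

B is an open bookshelf. Two side panels, each 32 mm thick, 345 mm deep and 1672 mm tall, stand 806 mm apart (outside-to-outside). Between them sit 6 shelves, each 28 mm thick and 345 mm deep, spanning the full gap between the sides. The bottom shelf rests on the floor (its underside at z = 0) and the clear gap between one shelf's top and the next shelf's underside is 282 mm.

C is a simple wooden stool: a rectangular seat 344 mm (x) by 303 mm (y), 23 mm thick, top face at z = 380 mm, on four square legs, each 44×44 mm in cross-section. The legs rest on z = 0, each flush with a corner of the seat.

The bookshelf is on top of the table, centred. Four stools sit around the table at the −y, +y, −x, +x sides.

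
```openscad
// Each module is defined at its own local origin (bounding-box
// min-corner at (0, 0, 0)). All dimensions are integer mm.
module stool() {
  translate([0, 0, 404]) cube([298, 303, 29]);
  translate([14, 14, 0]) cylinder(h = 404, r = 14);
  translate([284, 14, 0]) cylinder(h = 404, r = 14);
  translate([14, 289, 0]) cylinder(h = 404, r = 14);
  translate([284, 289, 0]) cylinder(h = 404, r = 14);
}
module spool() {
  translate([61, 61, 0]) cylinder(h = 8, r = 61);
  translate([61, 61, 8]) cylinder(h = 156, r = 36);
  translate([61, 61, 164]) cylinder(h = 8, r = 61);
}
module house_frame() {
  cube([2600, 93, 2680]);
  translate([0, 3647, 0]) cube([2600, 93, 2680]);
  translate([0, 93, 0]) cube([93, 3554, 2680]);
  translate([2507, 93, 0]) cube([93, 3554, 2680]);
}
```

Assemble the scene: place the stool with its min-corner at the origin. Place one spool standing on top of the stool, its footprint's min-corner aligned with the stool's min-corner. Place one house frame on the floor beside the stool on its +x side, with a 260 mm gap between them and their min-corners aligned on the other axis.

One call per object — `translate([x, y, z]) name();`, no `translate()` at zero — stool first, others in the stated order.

stool();
translate([0, 0, 433]) spool();
translate([558, 0, 0]) house_frame();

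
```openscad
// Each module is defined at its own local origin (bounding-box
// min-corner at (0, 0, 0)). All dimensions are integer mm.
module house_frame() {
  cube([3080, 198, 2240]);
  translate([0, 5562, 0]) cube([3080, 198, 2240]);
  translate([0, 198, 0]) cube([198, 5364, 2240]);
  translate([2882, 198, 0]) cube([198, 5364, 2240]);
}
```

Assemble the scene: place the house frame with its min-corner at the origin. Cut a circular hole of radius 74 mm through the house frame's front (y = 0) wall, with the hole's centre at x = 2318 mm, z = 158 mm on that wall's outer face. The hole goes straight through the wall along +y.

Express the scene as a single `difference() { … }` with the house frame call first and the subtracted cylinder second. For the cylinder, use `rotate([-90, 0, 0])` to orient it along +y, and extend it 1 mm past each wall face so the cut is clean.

difference() {
  house_frame();
  translate([2318, -1, 158]) rotate([-90, 0, 0]) cylinder(h = 200, r = 74);
}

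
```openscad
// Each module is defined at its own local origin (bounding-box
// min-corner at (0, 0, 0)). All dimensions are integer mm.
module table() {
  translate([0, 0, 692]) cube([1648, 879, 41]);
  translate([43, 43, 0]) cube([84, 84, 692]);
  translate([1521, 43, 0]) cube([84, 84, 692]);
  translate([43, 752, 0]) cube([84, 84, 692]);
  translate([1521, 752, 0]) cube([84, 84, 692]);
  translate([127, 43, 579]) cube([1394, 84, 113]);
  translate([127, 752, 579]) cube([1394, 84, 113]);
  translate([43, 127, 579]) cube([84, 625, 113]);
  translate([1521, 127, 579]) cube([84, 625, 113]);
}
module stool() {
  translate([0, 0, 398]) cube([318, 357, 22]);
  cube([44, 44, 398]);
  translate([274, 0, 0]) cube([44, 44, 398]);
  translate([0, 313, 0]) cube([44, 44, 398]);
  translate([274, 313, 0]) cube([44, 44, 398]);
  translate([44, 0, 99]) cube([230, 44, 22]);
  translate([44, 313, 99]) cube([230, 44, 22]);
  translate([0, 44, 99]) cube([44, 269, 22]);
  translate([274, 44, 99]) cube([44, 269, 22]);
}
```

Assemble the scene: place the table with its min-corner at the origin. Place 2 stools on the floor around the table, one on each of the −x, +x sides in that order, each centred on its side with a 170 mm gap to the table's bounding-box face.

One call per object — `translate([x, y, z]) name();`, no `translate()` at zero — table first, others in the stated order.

table();
translate([-488, 261, 0]) stool();
translate([1818, 261, 0]) stool();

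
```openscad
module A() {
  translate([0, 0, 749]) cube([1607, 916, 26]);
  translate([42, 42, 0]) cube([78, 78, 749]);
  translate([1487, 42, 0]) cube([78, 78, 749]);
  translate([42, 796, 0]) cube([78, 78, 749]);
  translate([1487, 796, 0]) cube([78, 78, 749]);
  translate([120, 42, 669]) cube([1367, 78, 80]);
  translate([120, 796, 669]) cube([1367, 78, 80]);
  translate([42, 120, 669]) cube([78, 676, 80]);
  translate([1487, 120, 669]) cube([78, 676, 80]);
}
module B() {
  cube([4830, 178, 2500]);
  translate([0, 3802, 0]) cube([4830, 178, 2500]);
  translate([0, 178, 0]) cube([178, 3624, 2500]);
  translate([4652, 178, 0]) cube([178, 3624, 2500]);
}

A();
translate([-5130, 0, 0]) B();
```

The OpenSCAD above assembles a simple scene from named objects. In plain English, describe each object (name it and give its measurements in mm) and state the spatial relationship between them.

A is a rectangular dining table. The top is 1607×916×26 mm with its upper surface at z = 775 mm. It stands on four 78×78 mm square legs, each inset 42 mm from the nearest pair of top edges, running from the floor to the underside of the top. Four apron rails, 78 mm thick and 80 mm tall, run between adjacent legs with their top edges flush with the underside of the top and their outer faces flush with the legs' outer faces.

B is a box-shaped house frame (walls only): outside footprint 4830×3980 mm, wall height 2500 mm, wall thickness 178 mm. The two y-facing walls run the full x-width; the two x-facing walls fit between the inner faces of the y-facing walls.

The house frame is on the floor beside the table on its −x side.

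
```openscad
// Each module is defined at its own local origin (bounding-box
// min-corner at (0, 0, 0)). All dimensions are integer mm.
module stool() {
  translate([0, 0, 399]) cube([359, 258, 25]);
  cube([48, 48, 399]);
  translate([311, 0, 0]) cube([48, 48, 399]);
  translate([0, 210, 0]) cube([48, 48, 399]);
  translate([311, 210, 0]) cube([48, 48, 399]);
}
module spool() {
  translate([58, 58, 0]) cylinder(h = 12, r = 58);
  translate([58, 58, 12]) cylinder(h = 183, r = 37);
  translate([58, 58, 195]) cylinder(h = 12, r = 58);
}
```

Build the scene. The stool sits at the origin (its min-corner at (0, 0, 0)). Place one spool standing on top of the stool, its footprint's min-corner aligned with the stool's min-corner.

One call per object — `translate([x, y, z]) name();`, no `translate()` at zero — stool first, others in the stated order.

stool();
translate([0, 0, 424]) spool();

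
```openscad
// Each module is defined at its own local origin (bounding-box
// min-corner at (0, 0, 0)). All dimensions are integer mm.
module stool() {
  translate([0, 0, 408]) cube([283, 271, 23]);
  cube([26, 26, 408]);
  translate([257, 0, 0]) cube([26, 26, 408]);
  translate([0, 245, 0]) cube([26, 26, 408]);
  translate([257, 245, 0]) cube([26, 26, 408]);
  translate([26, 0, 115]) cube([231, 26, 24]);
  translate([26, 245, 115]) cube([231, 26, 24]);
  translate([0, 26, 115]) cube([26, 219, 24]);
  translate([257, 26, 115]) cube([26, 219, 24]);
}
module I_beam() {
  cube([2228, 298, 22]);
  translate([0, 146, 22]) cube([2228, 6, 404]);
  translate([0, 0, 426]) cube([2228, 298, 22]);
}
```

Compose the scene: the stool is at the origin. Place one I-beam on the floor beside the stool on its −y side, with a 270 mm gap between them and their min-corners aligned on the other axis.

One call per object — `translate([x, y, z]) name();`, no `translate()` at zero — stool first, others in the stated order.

stool();
translate([0, -568, 0]) I_beam();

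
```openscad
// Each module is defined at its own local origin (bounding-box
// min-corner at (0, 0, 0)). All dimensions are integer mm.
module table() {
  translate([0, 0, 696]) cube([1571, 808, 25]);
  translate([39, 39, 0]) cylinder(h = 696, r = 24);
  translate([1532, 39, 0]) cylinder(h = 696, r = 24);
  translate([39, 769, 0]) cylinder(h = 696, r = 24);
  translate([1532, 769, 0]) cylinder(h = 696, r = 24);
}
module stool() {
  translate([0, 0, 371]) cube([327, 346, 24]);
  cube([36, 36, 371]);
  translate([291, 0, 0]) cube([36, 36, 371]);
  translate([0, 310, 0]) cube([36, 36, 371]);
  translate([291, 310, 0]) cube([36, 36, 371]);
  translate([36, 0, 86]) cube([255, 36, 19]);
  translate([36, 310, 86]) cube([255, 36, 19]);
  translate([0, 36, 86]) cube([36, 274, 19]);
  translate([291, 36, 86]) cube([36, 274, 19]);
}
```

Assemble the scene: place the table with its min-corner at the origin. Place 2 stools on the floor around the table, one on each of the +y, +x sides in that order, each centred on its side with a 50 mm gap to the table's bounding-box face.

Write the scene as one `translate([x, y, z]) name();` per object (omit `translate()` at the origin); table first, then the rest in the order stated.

table();
translate([622, 858, 0]) stool();
translate([1621, 231, 0]) stool();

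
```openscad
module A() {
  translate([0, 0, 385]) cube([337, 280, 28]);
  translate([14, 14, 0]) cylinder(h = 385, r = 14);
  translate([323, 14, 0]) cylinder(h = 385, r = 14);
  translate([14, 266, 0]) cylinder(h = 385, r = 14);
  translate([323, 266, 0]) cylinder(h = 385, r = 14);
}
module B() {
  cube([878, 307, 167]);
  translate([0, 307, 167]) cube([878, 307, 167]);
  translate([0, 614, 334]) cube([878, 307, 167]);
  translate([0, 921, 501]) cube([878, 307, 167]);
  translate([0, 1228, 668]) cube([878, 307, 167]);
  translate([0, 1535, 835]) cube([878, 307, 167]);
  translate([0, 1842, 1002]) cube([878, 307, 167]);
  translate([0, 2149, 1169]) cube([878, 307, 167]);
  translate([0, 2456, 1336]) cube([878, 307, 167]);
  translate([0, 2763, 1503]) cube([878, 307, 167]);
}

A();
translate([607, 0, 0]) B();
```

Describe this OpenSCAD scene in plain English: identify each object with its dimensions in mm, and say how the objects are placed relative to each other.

A is a simple wooden stool: a rectangular seat 337 mm (x) by 280 mm (y), 28 mm thick, top face at z = 413 mm, on four round legs, each 28 mm in diameter. The legs rest on z = 0, each leg's axis is inset half a diameter from the nearest pair of seat edges (so the leg's bounding box is flush with the corner).

B is a run of 10 identical solid stair steps. Each tread is 878×307 mm and each step block is 167 mm high. Step 1 rests on the floor; step k is offset from step 1 by (k−1)×307 mm in y and (k−1)×167 mm in z.

The staircase is on the floor beside the stool on its +x side.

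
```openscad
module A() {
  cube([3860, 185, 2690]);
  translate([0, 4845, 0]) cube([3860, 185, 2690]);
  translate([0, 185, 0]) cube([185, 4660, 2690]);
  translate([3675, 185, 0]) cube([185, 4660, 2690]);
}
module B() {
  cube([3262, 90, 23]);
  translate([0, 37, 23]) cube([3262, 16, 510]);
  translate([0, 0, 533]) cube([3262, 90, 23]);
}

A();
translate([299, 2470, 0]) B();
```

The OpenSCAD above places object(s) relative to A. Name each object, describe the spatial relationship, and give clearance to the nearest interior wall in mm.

Clearances: x = 114, y = 2285; minimum 114 mm.

A is a house frame. B is an I-beam. The I-beam sits inside the house frame, centred. The clearance to the nearest interior wall is 114 mm.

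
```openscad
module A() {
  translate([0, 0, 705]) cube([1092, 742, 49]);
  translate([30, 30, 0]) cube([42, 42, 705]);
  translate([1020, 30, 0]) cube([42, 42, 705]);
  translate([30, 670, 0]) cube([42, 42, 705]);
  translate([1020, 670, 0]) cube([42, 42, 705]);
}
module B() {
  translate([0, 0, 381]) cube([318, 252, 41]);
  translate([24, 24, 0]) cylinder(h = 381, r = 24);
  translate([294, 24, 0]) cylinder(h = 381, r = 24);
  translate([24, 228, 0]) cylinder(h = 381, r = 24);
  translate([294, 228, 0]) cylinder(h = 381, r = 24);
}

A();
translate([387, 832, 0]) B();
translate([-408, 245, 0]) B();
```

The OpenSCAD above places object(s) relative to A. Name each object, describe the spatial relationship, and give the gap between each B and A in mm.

A is a table. B is a stool. Two stools sit around the table at the +y, −x sides. The gap between each stool and the table is 90 mm.

Each stool's nearest face is 90 mm from the table's bounding box.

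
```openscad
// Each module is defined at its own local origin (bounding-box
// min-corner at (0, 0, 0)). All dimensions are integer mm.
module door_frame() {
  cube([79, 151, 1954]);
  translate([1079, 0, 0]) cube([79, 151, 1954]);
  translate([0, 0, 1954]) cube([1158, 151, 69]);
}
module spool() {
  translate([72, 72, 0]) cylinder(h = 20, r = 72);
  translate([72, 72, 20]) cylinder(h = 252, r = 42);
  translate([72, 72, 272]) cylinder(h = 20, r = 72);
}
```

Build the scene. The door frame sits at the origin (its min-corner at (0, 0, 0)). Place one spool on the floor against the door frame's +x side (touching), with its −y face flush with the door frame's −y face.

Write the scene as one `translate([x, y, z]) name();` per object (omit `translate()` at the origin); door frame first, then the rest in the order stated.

door_frame();
translate([1158, 0, 0]) spool();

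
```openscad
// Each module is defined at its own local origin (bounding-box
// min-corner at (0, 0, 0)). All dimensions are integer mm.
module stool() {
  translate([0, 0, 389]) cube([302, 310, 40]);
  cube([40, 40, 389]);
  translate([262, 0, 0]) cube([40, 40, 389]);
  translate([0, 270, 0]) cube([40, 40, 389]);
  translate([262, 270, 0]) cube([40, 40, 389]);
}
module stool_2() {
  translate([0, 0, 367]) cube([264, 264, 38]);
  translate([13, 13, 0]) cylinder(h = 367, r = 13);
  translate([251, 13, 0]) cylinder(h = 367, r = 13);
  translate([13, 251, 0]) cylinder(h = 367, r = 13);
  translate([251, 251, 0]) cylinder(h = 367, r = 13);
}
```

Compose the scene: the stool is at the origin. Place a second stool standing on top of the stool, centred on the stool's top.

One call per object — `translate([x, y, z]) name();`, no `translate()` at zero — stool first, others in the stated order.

stool();
translate([19, 23, 429]) stool_2();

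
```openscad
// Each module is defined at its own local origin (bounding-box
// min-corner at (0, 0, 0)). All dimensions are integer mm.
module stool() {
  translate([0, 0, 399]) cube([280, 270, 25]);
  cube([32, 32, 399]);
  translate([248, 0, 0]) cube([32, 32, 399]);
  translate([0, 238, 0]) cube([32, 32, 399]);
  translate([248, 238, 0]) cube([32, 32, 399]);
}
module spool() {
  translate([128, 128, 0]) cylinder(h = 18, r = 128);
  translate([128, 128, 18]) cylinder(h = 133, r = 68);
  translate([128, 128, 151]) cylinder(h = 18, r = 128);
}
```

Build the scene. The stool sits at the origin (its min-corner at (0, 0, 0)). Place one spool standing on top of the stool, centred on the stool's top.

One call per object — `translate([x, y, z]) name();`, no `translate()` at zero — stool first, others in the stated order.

stool();
translate([12, 7, 424]) spool();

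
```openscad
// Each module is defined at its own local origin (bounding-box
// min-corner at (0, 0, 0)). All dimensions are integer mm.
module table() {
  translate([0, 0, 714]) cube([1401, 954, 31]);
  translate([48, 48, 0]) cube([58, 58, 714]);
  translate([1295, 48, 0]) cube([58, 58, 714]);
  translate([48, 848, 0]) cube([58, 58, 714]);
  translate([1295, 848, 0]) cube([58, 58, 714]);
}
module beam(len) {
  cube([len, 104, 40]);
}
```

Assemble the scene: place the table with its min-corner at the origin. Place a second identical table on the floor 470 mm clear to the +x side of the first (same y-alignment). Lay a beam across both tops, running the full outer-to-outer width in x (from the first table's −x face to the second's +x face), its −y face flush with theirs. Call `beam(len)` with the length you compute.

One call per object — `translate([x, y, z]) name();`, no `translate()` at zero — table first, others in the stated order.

table();
translate([1871, 0, 0]) table();
translate([0, 0, 745]) beam(3272);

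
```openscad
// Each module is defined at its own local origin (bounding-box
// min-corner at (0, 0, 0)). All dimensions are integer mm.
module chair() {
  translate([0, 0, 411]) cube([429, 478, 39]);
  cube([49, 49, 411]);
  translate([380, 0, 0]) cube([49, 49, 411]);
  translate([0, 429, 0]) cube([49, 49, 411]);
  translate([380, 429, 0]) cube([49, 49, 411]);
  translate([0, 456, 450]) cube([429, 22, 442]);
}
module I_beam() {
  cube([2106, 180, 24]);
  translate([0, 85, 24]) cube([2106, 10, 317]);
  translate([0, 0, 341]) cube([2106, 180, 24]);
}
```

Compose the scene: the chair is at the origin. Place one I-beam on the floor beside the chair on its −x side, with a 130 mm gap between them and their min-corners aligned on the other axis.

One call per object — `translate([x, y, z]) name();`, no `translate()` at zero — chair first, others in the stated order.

chair();
translate([-2236, 0, 0]) I_beam();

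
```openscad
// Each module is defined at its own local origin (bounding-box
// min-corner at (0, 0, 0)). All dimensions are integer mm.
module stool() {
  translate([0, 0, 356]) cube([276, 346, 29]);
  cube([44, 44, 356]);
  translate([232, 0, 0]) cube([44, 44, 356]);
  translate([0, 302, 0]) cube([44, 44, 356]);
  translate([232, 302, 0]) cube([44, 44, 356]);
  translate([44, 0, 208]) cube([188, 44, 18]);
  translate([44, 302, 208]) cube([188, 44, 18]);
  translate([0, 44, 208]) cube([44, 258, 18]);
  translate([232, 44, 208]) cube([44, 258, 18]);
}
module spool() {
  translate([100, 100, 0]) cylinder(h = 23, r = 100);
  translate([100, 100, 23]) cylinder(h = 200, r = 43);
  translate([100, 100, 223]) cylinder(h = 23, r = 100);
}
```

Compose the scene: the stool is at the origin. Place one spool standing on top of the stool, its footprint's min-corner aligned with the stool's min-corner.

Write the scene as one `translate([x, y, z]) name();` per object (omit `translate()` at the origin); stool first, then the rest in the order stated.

stool();
translate([0, 0, 385]) spool();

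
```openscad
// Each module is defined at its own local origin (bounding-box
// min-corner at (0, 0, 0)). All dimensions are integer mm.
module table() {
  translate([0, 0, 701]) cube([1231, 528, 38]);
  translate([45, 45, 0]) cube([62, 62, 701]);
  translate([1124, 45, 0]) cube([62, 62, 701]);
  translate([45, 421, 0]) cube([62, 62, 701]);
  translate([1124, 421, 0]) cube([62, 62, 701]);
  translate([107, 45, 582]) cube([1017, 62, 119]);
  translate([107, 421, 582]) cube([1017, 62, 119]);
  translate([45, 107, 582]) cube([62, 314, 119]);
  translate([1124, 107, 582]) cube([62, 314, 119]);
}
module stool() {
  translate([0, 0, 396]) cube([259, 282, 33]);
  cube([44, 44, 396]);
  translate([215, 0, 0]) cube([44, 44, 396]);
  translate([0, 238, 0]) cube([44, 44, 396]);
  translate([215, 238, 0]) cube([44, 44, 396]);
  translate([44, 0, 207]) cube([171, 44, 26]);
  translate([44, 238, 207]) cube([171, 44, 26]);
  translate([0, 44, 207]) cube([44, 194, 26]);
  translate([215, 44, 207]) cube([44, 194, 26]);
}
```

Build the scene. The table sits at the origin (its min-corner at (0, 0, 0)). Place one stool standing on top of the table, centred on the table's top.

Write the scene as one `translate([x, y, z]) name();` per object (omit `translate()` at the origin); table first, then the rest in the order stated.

table();
translate([486, 123, 739]) stool();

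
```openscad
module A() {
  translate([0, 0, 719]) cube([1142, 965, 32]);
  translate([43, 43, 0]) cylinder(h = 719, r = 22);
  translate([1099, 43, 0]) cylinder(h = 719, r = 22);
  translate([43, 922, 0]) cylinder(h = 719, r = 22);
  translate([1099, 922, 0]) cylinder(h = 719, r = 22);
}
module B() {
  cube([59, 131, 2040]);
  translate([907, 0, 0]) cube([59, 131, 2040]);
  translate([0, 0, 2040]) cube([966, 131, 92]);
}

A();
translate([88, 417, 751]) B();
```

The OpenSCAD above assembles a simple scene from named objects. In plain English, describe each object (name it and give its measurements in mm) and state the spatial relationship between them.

A is a rectangular dining table. The top is 1142×965×32 mm with its upper surface at z = 751 mm. It stands on four round legs of 44 mm diameter, each leg's bounding box inset 21 mm from the nearest pair of top edges, running from the floor to the underside of the top.

B is a rectangular door frame: two vertical jambs of 59×131 mm section, 2040 mm tall, with a clear opening 848 mm wide between their inner faces. A header 92 mm tall and 131 mm deep lies on top of the jambs and spans the full outside width.

The door frame is on top of the table, centred.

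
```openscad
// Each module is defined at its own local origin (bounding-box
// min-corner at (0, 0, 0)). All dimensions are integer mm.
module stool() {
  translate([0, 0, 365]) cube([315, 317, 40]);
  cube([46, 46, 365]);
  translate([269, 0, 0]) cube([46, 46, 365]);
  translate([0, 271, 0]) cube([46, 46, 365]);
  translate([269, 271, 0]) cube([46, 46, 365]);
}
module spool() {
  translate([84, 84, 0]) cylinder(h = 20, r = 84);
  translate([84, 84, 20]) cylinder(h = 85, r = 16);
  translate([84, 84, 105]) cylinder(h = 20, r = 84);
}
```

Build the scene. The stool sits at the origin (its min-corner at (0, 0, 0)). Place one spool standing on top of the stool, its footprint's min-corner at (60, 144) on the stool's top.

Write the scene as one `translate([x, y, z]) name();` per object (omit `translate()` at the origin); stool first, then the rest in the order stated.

stool();
translate([60, 144, 405]) spool();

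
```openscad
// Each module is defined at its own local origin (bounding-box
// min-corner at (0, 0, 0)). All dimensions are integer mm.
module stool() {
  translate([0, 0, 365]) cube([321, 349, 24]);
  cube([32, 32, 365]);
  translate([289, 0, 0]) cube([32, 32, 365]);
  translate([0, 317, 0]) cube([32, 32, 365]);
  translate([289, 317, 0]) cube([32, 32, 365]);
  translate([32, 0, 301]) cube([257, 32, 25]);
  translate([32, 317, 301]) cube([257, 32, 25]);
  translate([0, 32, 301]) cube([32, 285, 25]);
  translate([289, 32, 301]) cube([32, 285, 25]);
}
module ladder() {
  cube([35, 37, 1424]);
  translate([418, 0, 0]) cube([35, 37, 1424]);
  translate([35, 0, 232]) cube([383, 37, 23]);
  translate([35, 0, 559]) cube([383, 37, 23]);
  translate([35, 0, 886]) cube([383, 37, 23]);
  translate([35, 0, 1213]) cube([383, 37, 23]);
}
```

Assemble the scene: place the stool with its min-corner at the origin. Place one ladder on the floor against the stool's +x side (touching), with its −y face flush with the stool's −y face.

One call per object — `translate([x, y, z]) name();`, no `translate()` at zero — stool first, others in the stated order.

stool();
translate([321, 0, 0]) ladder();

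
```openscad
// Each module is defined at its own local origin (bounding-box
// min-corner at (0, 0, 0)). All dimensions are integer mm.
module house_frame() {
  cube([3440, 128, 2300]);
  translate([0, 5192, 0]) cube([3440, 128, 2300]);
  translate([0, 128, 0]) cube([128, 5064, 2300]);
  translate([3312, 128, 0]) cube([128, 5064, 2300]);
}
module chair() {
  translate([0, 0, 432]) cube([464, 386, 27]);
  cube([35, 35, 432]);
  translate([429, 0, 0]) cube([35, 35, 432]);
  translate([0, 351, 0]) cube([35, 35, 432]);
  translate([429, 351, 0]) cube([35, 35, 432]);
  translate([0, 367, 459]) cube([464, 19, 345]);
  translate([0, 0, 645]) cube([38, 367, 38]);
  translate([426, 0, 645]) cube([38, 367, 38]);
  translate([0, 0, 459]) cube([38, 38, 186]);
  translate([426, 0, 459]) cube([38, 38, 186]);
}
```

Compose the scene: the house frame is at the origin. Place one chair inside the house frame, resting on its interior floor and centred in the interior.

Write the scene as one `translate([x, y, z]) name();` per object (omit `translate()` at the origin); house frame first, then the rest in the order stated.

house_frame();
translate([1488, 2467, 0]) chair();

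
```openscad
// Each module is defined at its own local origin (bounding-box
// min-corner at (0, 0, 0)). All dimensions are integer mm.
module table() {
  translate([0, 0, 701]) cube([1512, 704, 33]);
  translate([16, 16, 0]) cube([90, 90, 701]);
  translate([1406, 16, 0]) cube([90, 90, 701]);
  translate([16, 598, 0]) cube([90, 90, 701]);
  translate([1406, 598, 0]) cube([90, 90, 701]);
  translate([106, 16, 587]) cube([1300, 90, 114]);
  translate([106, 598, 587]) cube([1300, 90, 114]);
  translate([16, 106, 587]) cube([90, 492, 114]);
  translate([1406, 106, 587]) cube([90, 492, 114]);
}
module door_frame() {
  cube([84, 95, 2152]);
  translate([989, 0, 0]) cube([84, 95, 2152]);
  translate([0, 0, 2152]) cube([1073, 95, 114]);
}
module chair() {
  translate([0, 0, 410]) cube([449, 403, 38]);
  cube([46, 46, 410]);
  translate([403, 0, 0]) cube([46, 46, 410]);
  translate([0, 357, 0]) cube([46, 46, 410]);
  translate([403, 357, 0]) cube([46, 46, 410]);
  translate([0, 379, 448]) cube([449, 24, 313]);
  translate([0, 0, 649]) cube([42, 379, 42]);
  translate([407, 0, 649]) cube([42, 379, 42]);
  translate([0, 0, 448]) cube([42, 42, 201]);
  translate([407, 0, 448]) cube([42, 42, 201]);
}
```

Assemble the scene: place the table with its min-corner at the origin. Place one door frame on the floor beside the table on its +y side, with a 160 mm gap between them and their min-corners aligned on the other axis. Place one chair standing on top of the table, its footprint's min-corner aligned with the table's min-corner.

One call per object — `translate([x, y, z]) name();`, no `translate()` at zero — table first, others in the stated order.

table();
translate([0, 864, 0]) door_frame();
translate([0, 0, 734]) chair();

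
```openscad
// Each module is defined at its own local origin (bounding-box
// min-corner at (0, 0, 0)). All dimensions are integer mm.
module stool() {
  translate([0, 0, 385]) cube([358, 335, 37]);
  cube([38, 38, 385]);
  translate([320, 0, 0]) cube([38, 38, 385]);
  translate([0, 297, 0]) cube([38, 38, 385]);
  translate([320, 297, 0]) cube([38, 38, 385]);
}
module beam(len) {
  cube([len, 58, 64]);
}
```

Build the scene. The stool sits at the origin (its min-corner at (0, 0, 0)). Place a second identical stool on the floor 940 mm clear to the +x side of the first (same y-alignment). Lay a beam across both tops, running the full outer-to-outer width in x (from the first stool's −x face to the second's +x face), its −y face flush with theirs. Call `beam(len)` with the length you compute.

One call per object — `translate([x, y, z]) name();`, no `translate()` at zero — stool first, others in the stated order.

stool();
translate([1298, 0, 0]) stool();
translate([0, 0, 422]) beam(1656);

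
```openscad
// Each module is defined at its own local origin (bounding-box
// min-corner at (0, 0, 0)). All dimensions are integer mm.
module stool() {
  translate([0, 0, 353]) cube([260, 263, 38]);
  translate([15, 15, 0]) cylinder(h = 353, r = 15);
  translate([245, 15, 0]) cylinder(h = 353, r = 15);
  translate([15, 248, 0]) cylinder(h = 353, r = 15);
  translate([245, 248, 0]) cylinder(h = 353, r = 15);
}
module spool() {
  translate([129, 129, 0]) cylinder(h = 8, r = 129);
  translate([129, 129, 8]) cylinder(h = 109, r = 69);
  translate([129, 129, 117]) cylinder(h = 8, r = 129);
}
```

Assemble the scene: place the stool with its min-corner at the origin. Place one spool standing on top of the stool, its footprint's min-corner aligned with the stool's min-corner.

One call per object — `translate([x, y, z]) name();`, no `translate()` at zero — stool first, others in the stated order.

stool();
translate([0, 0, 391]) spool();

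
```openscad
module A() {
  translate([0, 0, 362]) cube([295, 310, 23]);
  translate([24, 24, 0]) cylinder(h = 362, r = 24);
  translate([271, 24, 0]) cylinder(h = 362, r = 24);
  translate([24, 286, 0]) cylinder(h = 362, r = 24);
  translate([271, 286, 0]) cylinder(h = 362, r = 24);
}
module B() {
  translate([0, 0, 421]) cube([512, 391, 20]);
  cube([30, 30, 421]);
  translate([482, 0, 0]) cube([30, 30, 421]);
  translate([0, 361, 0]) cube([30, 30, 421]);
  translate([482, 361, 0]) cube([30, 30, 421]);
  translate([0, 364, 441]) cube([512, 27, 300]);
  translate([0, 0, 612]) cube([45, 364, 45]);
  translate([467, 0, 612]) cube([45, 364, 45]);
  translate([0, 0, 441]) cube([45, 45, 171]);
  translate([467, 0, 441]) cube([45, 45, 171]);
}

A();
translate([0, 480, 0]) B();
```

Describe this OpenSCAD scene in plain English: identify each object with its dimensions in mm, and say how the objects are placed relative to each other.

A is a four-legged stool. The seat is 295×310 mm, 23 mm thick, top at z = 385 mm. It stands on four round legs, each 48 mm in diameter, from z = 0 to the seat underside, each leg's axis is inset half a diameter from the nearest pair of seat edges (so the leg's bounding box is flush with the corner).

B is a chair. The seat is a 512×391×20 mm slab with its top at z = 441 mm, on four 30×30 mm corner legs (flush with the seat edges, standing on z = 0). A flat backrest 27 mm thick, 300 mm tall, spans the full seat width and rises from the seat top along its +y edge, rear face flush with the rear of the seat. Two armrests of 45×45 mm section run along each side from the seat's front edge to the front of the backrest, top faces 216 mm above the seat top and outer faces flush with the seat's x-edges; a 45×45 mm post under the front of each armrest stands on the seat at the front corner.

The chair is on the floor beside the stool on its +y side.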